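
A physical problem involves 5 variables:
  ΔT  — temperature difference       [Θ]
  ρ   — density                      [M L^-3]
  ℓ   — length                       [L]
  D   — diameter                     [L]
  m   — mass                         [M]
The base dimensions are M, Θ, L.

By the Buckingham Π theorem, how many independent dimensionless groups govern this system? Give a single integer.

Exponent matrix [M,Θ,L] × [ΔT,ρ,ℓ,D,m]:
  M: [ 0  1  0  0  1]
  Θ: [ 1  0  0  0  0]
  L: [ 0 -3  1  1  0]
RREF → pivots at {ΔT,ρ,ℓ} ⇒ r = 3
n=5, r=3 ⇒ 2 dimensionless groups

2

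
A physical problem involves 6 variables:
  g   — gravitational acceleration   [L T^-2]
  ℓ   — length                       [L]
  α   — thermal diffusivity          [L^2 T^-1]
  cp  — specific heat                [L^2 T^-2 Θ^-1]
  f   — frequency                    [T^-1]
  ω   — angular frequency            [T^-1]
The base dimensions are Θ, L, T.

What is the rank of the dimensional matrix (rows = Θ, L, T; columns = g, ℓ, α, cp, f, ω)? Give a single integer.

Write exponents as rows Θ,L,T / cols g,ℓ,α,cp,f,ω:
  Θ: [ 0  0  0 -1  0  0]
  L: [ 1  1  2  2  0  0]
  T: [-2  0 -1 -2 -1 -1]
Row reduction gives pivot columns g,ℓ,cp; rank = 3

3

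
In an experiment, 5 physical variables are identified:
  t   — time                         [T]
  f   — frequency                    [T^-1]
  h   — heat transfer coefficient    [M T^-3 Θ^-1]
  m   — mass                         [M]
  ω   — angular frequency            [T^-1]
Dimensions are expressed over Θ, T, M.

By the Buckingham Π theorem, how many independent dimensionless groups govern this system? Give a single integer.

2

Write exponents as rows Θ,T,M / cols t,f,h,m,ω:
  Θ: [ 0  0 -1  0  0]
  T: [ 1 -1 -3  0 -1]
  M: [ 0  0  1  1  0]
Row reduction gives pivot columns t,h,m; rank = 3
n=5, r=3 ⇒ 2 dimensionless groups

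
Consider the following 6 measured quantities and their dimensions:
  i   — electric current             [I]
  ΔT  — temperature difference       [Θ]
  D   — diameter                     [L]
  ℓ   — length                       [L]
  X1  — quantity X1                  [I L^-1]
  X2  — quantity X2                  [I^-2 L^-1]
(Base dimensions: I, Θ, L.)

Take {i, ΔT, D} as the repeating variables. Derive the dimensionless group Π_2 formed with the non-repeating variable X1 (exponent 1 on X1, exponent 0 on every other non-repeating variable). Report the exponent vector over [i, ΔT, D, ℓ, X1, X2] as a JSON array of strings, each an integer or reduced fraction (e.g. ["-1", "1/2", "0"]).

Exponent matrix [I,Θ,L] × [i,ΔT,D,ℓ,X1,X2]:
  I: [ 1  0  0  0  1 -2]
  Θ: [ 0  1  0  0  0  0]
  L: [ 0  0  1  1 -1 -1]
Echelon form has 3 nonzero rows (pivots: i,ΔT,D)
Repeat: i,ΔT,D; free: ℓ,X1,X2
RREF:
  r0: [   1    0    0    0    1   -2]
  r1: [   0    1    0    0    0    0]
  r2: [   0    0    1    1   -1   -1]
Fix exponent of X1 at 1, ℓ at 0, X2 at 0; solve each RREF row for its pivot's exponent:
  r0: exp(i) + (1)·1 = 0 ⇒ exp(i) = -1
  r1: exp(ΔT) + (0)·1 = 0 ⇒ exp(ΔT) = 0
  r2: exp(D) + (-1)·1 = 0 ⇒ exp(D) = 1
Π_2 = i^-1 · D · X1

["-1", "0", "1", "0", "1", "0"]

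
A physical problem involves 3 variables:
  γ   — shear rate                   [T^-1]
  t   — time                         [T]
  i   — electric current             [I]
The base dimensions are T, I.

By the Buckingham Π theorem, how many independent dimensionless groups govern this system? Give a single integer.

Exponent matrix [T,I] × [γ,t,i]:
  T: [-1  1  0]
  I: [ 0  0  1]
Row reduction gives pivot columns γ,i; rank = 2
3 vars − rank 2 = 1 Π group

1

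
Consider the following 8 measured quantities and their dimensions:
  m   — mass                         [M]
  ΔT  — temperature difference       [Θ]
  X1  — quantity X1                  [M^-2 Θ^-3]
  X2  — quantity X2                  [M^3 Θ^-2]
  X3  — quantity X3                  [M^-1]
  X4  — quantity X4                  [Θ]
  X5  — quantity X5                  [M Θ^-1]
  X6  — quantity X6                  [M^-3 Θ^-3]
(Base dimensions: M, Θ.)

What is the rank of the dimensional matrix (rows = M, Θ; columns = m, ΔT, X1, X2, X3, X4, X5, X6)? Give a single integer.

2

Dimensional matrix (M×Θ by m×ΔT×X1×X2×X3×X4×X5×X6):
  M: [ 1  0 -2  3 -1  0  1 -3]
  Θ: [ 0  1 -3 -2  0  1 -1 -3]
Echelon form has 2 nonzero rows (pivots: m,ΔT)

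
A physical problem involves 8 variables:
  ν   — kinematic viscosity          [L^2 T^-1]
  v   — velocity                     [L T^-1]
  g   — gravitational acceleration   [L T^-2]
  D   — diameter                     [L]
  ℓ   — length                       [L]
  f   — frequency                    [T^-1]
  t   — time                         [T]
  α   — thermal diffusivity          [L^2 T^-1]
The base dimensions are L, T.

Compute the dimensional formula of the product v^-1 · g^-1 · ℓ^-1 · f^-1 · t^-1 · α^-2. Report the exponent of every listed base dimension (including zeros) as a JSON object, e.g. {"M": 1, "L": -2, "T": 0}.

Write exponents as rows L,T / cols ν,v,g,D,ℓ,f,t,α:
  L: [ 2  1  1  1  1  0  0  2]
  T: [-1 -1 -2  0  0 -1  1 -1]
  [L]: (-1)·1+(-1)·1+(-1)·1+(-1)·0+(-1)·0+(-2)·2 = -7
  [T]: (-1)·-1+(-1)·-2+(-1)·0+(-1)·-1+(-1)·1+(-2)·-1 = 5
⇒ L^-7 T^5

{"L": -7, "T": 5}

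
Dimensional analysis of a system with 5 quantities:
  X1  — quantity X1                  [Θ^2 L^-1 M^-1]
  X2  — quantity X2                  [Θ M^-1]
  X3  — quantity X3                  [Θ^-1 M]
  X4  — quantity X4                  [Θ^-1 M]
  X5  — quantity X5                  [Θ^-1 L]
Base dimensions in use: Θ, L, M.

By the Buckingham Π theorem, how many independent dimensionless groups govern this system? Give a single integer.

3

Write exponents as rows Θ,L,M / cols X1,X2,X3,X4,X5:
  Θ: [ 2  1 -1 -1 -1]
  L: [-1  0  0  0  1]
  M: [-1 -1  1  1  0]
Row reduction gives pivot columns X1,X2; rank = 2
n=5, r=2 ⇒ 3 dimensionless groups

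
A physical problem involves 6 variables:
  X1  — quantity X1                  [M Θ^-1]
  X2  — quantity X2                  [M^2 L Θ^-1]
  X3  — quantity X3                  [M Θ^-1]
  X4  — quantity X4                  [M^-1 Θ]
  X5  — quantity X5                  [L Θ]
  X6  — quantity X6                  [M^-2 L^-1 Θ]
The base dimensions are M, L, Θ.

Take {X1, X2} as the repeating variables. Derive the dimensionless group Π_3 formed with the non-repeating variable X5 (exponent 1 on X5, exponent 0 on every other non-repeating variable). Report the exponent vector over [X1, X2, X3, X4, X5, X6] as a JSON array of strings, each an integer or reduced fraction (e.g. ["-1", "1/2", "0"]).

["2", "-1", "0", "0", "1", "0"]

Write exponents as rows M,L,Θ / cols X1,X2,X3,X4,X5,X6:
  M: [ 1  2  1 -1  0 -2]
  L: [ 0  1  0  0  1 -1]
  Θ: [-1 -1 -1  1  1  1]
Row reduction gives pivot columns X1,X2; rank = 2
Repeat: X1,X2; free: X3,X4,X5,X6
RREF:
  r0: [   1    0    1   -1   -2    0]
  r1: [   0    1    0    0    1   -1]
  r2: [   0    0    0    0    0    0]
Fix exponent of X5 at 1, X3 at 0, X4 at 0, X6 at 0; solve each RREF row for its pivot's exponent:
  r0: exp(X1) + (-2)·1 = 0 ⇒ exp(X1) = 2
  r1: exp(X2) + (1)·1 = 0 ⇒ exp(X2) = -1
Π_3 = X1^2 · X2^-1 · X5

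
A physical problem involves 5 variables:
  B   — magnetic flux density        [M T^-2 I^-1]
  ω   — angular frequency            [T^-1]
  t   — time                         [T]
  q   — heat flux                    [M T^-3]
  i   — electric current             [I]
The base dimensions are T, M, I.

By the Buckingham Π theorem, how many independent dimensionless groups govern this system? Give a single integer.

Write exponents as rows T,M,I / cols B,ω,t,q,i:
  T: [-2 -1  1 -3  0]
  M: [ 1  0  0  1  0]
  I: [-1  0  0  0  1]
RREF → pivots at {B,ω,q} ⇒ r = 3
n=5, r=3 ⇒ 2 dimensionless groups

2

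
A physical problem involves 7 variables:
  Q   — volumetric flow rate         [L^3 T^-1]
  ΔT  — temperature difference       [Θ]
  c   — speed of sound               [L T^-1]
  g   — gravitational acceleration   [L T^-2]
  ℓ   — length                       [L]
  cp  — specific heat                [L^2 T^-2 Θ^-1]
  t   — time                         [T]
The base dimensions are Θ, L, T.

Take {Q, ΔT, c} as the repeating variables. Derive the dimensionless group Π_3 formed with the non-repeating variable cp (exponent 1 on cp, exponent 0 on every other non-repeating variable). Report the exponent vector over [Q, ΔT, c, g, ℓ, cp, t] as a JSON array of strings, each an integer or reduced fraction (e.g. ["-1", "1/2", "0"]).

["0", "1", "-2", "0", "0", "1", "0"]

Write exponents as rows Θ,L,T / cols Q,ΔT,c,g,ℓ,cp,t:
  Θ: [ 0  1  0  0  0 -1  0]
  L: [ 3  0  1  1  1  2  0]
  T: [-1  0 -1 -2  0 -2  1]
RREF → pivots at {Q,ΔT,c} ⇒ r = 3
Repeat: Q,ΔT,c; free: g,ℓ,cp,t
RREF:
  r0: [   1    0    0 -1/2  1/2    0  1/2]
  r1: [   0    1    0    0    0   -1    0]
  r2: [   0    0    1  5/2 -1/2    2 -3/2]
Fix exponent of cp at 1, g at 0, ℓ at 0, t at 0; solve each RREF row for its pivot's exponent:
  r0: exp(Q) + (0)·1 = 0 ⇒ exp(Q) = 0
  r1: exp(ΔT) + (-1)·1 = 0 ⇒ exp(ΔT) = 1
  r2: exp(c) + (2)·1 = 0 ⇒ exp(c) = -2
Π_3 = ΔT · c^-2 · cp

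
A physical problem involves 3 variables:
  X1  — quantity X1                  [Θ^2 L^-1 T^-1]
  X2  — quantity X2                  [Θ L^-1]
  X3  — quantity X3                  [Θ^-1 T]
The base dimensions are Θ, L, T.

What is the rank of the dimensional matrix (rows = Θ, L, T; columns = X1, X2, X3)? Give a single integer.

Exponent matrix [Θ,L,T] × [X1,X2,X3]:
  Θ: [ 2  1 -1]
  L: [-1 -1  0]
  T: [-1  0  1]
Echelon form has 2 nonzero rows (pivots: X1,X2)

2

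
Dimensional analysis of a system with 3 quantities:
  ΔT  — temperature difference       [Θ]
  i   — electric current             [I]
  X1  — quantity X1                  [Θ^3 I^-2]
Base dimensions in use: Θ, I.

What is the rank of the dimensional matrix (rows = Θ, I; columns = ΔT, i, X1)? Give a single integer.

Write exponents as rows Θ,I / cols ΔT,i,X1:
  Θ: [ 1  0  3]
  I: [ 0  1 -2]
RREF → pivots at {ΔT,i} ⇒ r = 2

2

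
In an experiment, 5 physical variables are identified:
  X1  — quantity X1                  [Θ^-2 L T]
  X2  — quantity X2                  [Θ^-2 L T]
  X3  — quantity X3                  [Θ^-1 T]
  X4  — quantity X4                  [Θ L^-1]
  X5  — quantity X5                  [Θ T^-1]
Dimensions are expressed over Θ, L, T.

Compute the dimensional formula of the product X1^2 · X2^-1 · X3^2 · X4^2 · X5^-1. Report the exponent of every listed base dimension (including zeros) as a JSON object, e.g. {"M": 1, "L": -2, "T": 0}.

{"Θ": -3, "L": -1, "T": 4}

Exponent matrix [Θ,L,T] × [X1,X2,X3,X4,X5]:
  Θ: [-2 -2 -1  1  1]
  L: [ 1  1  0 -1  0]
  T: [ 1  1  1  0 -1]
  [Θ]: (2)·-2+(-1)·-2+(2)·-1+(2)·1+(-1)·1 = -3
  [L]: (2)·1+(-1)·1+(2)·0+(2)·-1+(-1)·0 = -1
  [T]: (2)·1+(-1)·1+(2)·1+(2)·0+(-1)·-1 = 4
⇒ Θ^-3 L^-1 T^4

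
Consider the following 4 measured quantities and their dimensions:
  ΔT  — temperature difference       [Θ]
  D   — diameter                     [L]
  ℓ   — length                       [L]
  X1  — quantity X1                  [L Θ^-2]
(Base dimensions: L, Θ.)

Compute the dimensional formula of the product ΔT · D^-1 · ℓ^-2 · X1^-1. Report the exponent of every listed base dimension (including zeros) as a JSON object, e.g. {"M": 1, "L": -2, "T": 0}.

{"L": -4, "Θ": 3}

Exponent matrix [L,Θ] × [ΔT,D,ℓ,X1]:
  L: [ 0  1  1  1]
  Θ: [ 1  0  0 -2]
  [L]: (1)·0+(-1)·1+(-2)·1+(-1)·1 = -4
  [Θ]: (1)·1+(-1)·0+(-2)·0+(-1)·-2 = 3
⇒ L^-4 Θ^3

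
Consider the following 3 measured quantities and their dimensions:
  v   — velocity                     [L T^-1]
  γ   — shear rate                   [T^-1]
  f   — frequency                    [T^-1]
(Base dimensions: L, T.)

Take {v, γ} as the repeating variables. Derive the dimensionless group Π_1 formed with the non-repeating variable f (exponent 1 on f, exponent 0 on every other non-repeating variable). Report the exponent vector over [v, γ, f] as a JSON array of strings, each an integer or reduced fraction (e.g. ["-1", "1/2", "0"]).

["0", "-1", "1"]

Exponent matrix [L,T] × [v,γ,f]:
  L: [ 1  0  0]
  T: [-1 -1 -1]
Echelon form has 2 nonzero rows (pivots: v,γ)
Pivot set = {v,γ}, free = {f}
RREF:
  r0: [   1    0    0]
  r1: [   0    1    1]
Fix exponent of f at 1; solve each RREF row for its pivot's exponent:
  r0: exp(v) + (0)·1 = 0 ⇒ exp(v) = 0
  r1: exp(γ) + (1)·1 = 0 ⇒ exp(γ) = -1
Π_1 = γ^-1 · f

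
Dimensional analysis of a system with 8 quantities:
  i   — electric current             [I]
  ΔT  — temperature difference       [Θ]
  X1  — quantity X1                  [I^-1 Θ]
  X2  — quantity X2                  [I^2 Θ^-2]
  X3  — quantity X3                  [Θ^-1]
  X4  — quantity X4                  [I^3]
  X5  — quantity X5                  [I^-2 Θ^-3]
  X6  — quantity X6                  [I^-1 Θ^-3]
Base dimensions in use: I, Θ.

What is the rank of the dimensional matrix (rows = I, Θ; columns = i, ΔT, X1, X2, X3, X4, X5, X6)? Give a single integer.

2

Exponent matrix [I,Θ] × [i,ΔT,X1,X2,X3,X4,X5,X6]:
  I: [ 1  0 -1  2  0  3 -2 -1]
  Θ: [ 0  1  1 -2 -1  0 -3 -3]
Echelon form has 2 nonzero rows (pivots: i,ΔT)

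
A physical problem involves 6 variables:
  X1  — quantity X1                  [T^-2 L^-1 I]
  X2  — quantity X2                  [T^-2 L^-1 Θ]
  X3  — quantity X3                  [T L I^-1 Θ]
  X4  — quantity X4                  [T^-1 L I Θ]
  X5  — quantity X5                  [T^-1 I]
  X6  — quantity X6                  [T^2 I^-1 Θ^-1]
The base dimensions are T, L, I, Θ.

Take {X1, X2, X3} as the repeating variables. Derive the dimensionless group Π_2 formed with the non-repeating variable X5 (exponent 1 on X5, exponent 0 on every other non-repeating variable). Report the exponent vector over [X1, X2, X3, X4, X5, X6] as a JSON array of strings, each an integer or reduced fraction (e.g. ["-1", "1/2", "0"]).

["-2", "1", "-1", "0", "1", "0"]

Dimensional matrix (T×L×I×Θ by X1×X2×X3×X4×X5×X6):
  T: [-2 -2  1 -1 -1  2]
  L: [-1 -1  1  1  0  0]
  I: [ 1  0 -1  1  1 -1]
  Θ: [ 0  1  1  1  0 -1]
RREF → pivots at {X1,X2,X3} ⇒ r = 3
Pivot set = {X1,X2,X3}, free = {X4,X5,X6}
RREF:
  r0: [   1    0    0    4    2   -3]
  r1: [   0    1    0   -2   -1    1]
  r2: [   0    0    1    3    1   -2]
  r3: [   0    0    0    0    0    0]
Fix exponent of X5 at 1, X4 at 0, X6 at 0; solve each RREF row for its pivot's exponent:
  r0: exp(X1) + (2)·1 = 0 ⇒ exp(X1) = -2
  r1: exp(X2) + (-1)·1 = 0 ⇒ exp(X2) = 1
  r2: exp(X3) + (1)·1 = 0 ⇒ exp(X3) = -1
Π_2 = X1^-2 · X2 · X3^-1 · X5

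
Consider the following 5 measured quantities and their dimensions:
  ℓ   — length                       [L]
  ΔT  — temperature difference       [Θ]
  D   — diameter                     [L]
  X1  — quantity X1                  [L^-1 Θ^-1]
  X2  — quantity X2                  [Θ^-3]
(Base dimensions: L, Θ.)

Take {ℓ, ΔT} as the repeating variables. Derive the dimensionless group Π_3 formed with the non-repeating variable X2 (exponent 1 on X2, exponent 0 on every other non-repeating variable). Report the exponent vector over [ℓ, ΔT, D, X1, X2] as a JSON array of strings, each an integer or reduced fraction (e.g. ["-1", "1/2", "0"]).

Dimensional matrix (L×Θ by ℓ×ΔT×D×X1×X2):
  L: [ 1  0  1 -1  0]
  Θ: [ 0  1  0 -1 -3]
Echelon form has 2 nonzero rows (pivots: ℓ,ΔT)
Pivot set = {ℓ,ΔT}, free = {D,X1,X2}
RREF:
  r0: [   1    0    1   -1    0]
  r1: [   0    1    0   -1   -3]
Fix exponent of X2 at 1, D at 0, X1 at 0; solve each RREF row for its pivot's exponent:
  r0: exp(ℓ) + (0)·1 = 0 ⇒ exp(ℓ) = 0
  r1: exp(ΔT) + (-3)·1 = 0 ⇒ exp(ΔT) = 3
Π_3 = ΔT^3 · X2

["0", "3", "0", "0", "1"]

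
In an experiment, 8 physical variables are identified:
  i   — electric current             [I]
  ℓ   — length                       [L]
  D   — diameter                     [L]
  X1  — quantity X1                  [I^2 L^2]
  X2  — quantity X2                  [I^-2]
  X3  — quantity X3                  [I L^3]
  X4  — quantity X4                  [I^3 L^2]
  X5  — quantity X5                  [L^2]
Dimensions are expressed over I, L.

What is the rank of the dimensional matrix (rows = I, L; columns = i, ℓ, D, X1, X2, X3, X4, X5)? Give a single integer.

Exponent matrix [I,L] × [i,ℓ,D,X1,X2,X3,X4,X5]:
  I: [ 1  0  0  2 -2  1  3  0]
  L: [ 0  1  1  2  0  3  2  2]
Echelon form has 2 nonzero rows (pivots: i,ℓ)

2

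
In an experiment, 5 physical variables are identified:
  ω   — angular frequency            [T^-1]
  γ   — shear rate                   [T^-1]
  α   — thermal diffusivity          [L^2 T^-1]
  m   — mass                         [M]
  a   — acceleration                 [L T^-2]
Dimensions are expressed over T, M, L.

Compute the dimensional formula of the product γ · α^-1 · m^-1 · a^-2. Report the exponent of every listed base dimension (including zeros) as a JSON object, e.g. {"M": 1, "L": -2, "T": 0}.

Exponent matrix [T,M,L] × [ω,γ,α,m,a]:
  T: [-1 -1 -1  0 -2]
  M: [ 0  0  0  1  0]
  L: [ 0  0  2  0  1]
  [T]: (1)·-1+(-1)·-1+(-1)·0+(-2)·-2 = 4
  [M]: (1)·0+(-1)·0+(-1)·1+(-2)·0 = -1
  [L]: (1)·0+(-1)·2+(-1)·0+(-2)·1 = -4
⇒ T^4 M^-1 L^-4

{"T": 4, "M": -1, "L": -4}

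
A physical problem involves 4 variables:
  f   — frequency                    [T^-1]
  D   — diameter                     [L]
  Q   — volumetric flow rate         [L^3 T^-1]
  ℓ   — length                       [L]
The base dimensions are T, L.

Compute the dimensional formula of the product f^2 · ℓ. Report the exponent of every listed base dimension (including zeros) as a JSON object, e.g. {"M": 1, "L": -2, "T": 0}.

Write exponents as rows T,L / cols f,D,Q,ℓ:
  T: [-1  0 -1  0]
  L: [ 0  1  3  1]
  [T]: (2)·-1+(1)·0 = -2
  [L]: (2)·0+(1)·1 = 1
⇒ T^-2 L

{"T": -2, "L": 1}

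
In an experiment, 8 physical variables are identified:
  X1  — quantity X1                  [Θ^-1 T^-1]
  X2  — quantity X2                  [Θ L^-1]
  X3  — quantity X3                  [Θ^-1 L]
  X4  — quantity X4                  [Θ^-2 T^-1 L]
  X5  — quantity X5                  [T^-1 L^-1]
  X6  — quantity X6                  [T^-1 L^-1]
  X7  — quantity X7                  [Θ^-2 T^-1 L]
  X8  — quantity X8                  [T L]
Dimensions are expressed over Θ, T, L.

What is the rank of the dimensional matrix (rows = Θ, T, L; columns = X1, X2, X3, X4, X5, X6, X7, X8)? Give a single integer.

Dimensional matrix (Θ×T×L by X1×X2×X3×X4×X5×X6×X7×X8):
  Θ: [-1  1 -1 -2  0  0 -2  0]
  T: [-1  0  0 -1 -1 -1 -1  1]
  L: [ 0 -1  1  1 -1 -1  1  1]
Row reduction gives pivot columns X1,X2; rank = 2

2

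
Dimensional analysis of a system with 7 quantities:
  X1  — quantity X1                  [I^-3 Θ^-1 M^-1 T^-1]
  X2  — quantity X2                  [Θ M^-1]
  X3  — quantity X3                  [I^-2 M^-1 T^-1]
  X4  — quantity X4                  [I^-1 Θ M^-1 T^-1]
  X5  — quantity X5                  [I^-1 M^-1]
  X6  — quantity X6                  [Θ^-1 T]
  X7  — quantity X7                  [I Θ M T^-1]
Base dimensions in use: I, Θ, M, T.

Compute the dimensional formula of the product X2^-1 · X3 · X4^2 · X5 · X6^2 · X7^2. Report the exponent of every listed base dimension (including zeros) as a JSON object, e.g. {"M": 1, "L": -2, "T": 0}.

Exponent matrix [I,Θ,M,T] × [X1,X2,X3,X4,X5,X6,X7]:
  I: [-3  0 -2 -1 -1  0  1]
  Θ: [-1  1  0  1  0 -1  1]
  M: [-1 -1 -1 -1 -1  0  1]
  T: [-1  0 -1 -1  0  1 -1]
  [I]: (-1)·0+(1)·-2+(2)·-1+(1)·-1+(2)·0+(2)·1 = -3
  [Θ]: (-1)·1+(1)·0+(2)·1+(1)·0+(2)·-1+(2)·1 = 1
  [M]: (-1)·-1+(1)·-1+(2)·-1+(1)·-1+(2)·0+(2)·1 = -1
  [T]: (-1)·0+(1)·-1+(2)·-1+(1)·0+(2)·1+(2)·-1 = -3
⇒ I^-3 Θ M^-1 T^-3

{"I": -3, "Θ": 1, "M": -1, "T": -3}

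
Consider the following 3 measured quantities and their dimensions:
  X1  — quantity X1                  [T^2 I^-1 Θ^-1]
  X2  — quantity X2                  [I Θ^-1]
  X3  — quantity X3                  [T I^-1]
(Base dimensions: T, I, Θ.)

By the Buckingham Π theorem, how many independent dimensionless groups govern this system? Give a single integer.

Exponent matrix [T,I,Θ] × [X1,X2,X3]:
  T: [ 2  0  1]
  I: [-1  1 -1]
  Θ: [-1 -1  0]
RREF → pivots at {X1,X2} ⇒ r = 2
n=3, r=2 ⇒ 1 dimensionless group

1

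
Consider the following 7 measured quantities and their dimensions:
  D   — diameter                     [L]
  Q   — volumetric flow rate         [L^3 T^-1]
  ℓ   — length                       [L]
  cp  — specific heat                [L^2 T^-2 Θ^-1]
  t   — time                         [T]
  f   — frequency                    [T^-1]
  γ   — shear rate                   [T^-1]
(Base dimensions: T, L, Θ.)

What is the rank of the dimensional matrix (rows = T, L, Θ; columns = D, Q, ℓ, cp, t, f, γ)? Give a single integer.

Write exponents as rows T,L,Θ / cols D,Q,ℓ,cp,t,f,γ:
  T: [ 0 -1  0 -2  1 -1 -1]
  L: [ 1  3  1  2  0  0  0]
  Θ: [ 0  0  0 -1  0  0  0]
RREF → pivots at {D,Q,cp} ⇒ r = 3

3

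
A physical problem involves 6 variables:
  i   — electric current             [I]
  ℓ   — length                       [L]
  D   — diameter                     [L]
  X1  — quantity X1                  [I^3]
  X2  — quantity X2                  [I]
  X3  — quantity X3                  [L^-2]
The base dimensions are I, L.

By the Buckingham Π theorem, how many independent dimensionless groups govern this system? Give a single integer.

4

Write exponents as rows I,L / cols i,ℓ,D,X1,X2,X3:
  I: [ 1  0  0  3  1  0]
  L: [ 0  1  1  0  0 -2]
Row reduction gives pivot columns i,ℓ; rank = 2
n=6, r=2 ⇒ 4 dimensionless groups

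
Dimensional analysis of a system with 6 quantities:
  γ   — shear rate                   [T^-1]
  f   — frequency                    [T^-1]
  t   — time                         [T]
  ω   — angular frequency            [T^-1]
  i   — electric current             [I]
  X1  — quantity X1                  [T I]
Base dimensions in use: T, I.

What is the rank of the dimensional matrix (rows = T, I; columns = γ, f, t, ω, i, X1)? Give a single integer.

Dimensional matrix (T×I by γ×f×t×ω×i×X1):
  T: [-1 -1  1 -1  0  1]
  I: [ 0  0  0  0  1  1]
RREF → pivots at {γ,i} ⇒ r = 2

2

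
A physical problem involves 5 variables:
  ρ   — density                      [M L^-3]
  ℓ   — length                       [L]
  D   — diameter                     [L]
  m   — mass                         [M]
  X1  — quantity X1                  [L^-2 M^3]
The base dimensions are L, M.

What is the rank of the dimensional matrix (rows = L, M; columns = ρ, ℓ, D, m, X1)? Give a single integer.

2

Dimensional matrix (L×M by ρ×ℓ×D×m×X1):
  L: [-3  1  1  0 -2]
  M: [ 1  0  0  1  3]
Row reduction gives pivot columns ρ,ℓ; rank = 2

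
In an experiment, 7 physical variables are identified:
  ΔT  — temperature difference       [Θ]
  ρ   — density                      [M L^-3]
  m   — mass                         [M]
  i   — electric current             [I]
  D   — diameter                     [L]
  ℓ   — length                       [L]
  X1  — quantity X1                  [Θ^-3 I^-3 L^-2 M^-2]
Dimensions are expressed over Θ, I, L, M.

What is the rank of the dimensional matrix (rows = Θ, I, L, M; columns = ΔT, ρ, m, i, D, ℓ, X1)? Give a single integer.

4

Write exponents as rows Θ,I,L,M / cols ΔT,ρ,m,i,D,ℓ,X1:
  Θ: [ 1  0  0  0  0  0 -3]
  I: [ 0  0  0  1  0  0 -3]
  L: [ 0 -3  0  0  1  1 -2]
  M: [ 0  1  1  0  0  0 -2]
Row reduction gives pivot columns ΔT,ρ,m,i; rank = 4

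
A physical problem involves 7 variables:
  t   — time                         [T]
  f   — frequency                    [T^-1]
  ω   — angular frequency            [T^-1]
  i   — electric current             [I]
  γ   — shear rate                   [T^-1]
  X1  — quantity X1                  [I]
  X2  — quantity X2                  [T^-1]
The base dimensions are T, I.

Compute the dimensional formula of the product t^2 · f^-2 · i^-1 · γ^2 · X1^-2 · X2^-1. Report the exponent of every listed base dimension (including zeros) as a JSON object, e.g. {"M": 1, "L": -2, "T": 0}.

{"T": 3, "I": -3}

Exponent matrix [T,I] × [t,f,ω,i,γ,X1,X2]:
  T: [ 1 -1 -1  0 -1  0 -1]
  I: [ 0  0  0  1  0  1  0]
  [T]: (2)·1+(-2)·-1+(-1)·0+(2)·-1+(-2)·0+(-1)·-1 = 3
  [I]: (2)·0+(-2)·0+(-1)·1+(2)·0+(-2)·1+(-1)·0 = -3
⇒ T^3 I^-3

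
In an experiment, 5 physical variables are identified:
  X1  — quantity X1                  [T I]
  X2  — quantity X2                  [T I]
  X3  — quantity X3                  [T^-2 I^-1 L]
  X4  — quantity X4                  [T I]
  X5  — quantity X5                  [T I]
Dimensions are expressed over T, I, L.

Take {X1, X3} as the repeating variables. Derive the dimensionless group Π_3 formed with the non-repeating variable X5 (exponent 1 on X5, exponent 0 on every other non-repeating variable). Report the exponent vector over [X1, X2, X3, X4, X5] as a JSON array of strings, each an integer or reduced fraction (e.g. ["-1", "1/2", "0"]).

["-1", "0", "0", "0", "1"]

Dimensional matrix (T×I×L by X1×X2×X3×X4×X5):
  T: [ 1  1 -2  1  1]
  I: [ 1  1 -1  1  1]
  L: [ 0  0  1  0  0]
Echelon form has 2 nonzero rows (pivots: X1,X3)
Pivot set = {X1,X3}, free = {X2,X4,X5}
RREF:
  r0: [   1    1    0    1    1]
  r1: [   0    0    1    0    0]
  r2: [   0    0    0    0    0]
Fix exponent of X5 at 1, X2 at 0, X4 at 0; solve each RREF row for its pivot's exponent:
  r0: exp(X1) + (1)·1 = 0 ⇒ exp(X1) = -1
  r1: exp(X3) + (0)·1 = 0 ⇒ exp(X3) = 0
Π_3 = X1^-1 · X5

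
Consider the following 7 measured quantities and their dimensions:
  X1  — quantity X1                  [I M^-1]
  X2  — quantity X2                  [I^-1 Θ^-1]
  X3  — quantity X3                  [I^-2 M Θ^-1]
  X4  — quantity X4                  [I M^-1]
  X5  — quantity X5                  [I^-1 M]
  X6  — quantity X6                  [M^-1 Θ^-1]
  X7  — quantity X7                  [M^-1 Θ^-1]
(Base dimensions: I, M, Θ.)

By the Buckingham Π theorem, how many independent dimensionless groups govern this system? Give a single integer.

5

Dimensional matrix (I×M×Θ by X1×X2×X3×X4×X5×X6×X7):
  I: [ 1 -1 -2  1 -1  0  0]
  M: [-1  0  1 -1  1 -1 -1]
  Θ: [ 0 -1 -1  0  0 -1 -1]
RREF → pivots at {X1,X2} ⇒ r = 2
Π count = n − r = 7 − 2 = 5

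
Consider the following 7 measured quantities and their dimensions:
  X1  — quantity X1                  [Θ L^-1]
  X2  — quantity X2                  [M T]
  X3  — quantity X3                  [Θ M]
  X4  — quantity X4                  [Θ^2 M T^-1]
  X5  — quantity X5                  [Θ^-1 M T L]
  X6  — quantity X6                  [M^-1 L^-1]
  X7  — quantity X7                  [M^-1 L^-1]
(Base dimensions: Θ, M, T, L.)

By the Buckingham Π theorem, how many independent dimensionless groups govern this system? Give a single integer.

4

Write exponents as rows Θ,M,T,L / cols X1,X2,X3,X4,X5,X6,X7:
  Θ: [ 1  0  1  2 -1  0  0]
  M: [ 0  1  1  1  1 -1 -1]
  T: [ 0  1  0 -1  1  0  0]
  L: [-1  0  0  0  1 -1 -1]
Row reduction gives pivot columns X1,X2,X3; rank = 3
Π count = n − r = 7 − 3 = 4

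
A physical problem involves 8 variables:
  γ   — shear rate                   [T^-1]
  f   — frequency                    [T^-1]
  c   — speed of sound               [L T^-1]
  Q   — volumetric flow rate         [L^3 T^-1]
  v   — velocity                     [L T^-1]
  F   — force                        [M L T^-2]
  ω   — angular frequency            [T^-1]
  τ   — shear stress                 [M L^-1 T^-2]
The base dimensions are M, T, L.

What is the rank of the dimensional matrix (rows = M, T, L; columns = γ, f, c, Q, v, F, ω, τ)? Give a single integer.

Exponent matrix [M,T,L] × [γ,f,c,Q,v,F,ω,τ]:
  M: [ 0  0  0  0  0  1  0  1]
  T: [-1 -1 -1 -1 -1 -2 -1 -2]
  L: [ 0  0  1  3  1  1  0 -1]
RREF → pivots at {γ,c,F} ⇒ r = 3

3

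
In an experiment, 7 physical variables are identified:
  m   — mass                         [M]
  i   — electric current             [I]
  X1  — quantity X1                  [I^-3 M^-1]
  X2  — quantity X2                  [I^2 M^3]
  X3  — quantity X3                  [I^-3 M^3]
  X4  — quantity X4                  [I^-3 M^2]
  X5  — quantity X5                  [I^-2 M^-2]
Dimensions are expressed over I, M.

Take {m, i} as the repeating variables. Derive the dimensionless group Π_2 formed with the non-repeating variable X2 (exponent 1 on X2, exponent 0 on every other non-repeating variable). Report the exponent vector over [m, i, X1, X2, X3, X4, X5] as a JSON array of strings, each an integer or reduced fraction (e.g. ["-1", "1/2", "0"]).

["-3", "-2", "0", "1", "0", "0", "0"]

Dimensional matrix (I×M by m×i×X1×X2×X3×X4×X5):
  I: [ 0  1 -3  2 -3 -3 -2]
  M: [ 1  0 -1  3  3  2 -2]
Echelon form has 2 nonzero rows (pivots: m,i)
Pivot set = {m,i}, free = {X1,X2,X3,X4,X5}
RREF:
  r0: [   1    0   -1    3    3    2   -2]
  r1: [   0    1   -3    2   -3   -3   -2]
Fix exponent of X2 at 1, X1 at 0, X3 at 0, X4 at 0, X5 at 0; solve each RREF row for its pivot's exponent:
  r0: exp(m) + (3)·1 = 0 ⇒ exp(m) = -3
  r1: exp(i) + (2)·1 = 0 ⇒ exp(i) = -2
Π_2 = m^-3 · i^-2 · X2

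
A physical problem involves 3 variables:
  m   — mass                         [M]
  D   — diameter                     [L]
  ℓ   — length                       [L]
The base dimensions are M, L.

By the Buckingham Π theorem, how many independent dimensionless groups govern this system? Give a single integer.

Write exponents as rows M,L / cols m,D,ℓ:
  M: [ 1  0  0]
  L: [ 0  1  1]
Row reduction gives pivot columns m,D; rank = 2
n=3, r=2 ⇒ 1 dimensionless group

1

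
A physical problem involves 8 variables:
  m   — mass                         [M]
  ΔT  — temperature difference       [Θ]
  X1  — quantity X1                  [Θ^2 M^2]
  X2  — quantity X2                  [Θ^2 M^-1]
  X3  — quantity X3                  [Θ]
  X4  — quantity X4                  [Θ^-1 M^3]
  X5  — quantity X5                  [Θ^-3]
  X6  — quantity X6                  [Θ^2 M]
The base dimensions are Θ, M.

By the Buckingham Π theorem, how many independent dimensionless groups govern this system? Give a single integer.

6

Exponent matrix [Θ,M] × [m,ΔT,X1,X2,X3,X4,X5,X6]:
  Θ: [ 0  1  2  2  1 -1 -3  2]
  M: [ 1  0  2 -1  0  3  0  1]
RREF → pivots at {m,ΔT} ⇒ r = 2
8 vars − rank 2 = 6 Π groups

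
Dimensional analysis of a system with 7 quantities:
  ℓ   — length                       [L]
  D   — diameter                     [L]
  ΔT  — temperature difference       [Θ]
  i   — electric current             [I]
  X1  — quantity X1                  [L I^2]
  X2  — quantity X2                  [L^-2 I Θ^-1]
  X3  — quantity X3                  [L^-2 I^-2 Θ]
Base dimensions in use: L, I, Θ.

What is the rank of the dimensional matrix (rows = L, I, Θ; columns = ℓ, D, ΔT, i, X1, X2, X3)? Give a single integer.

3

Write exponents as rows L,I,Θ / cols ℓ,D,ΔT,i,X1,X2,X3:
  L: [ 1  1  0  0  1 -2 -2]
  I: [ 0  0  0  1  2  1 -2]
  Θ: [ 0  0  1  0  0 -1  1]
RREF → pivots at {ℓ,ΔT,i} ⇒ r = 3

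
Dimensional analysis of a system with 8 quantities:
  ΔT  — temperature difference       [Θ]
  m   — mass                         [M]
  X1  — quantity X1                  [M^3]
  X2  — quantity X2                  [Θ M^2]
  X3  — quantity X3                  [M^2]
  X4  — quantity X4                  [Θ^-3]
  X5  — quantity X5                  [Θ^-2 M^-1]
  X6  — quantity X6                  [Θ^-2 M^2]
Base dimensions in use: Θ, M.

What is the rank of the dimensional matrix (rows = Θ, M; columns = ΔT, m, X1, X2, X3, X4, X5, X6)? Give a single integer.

2

Exponent matrix [Θ,M] × [ΔT,m,X1,X2,X3,X4,X5,X6]:
  Θ: [ 1  0  0  1  0 -3 -2 -2]
  M: [ 0  1  3  2  2  0 -1  2]
RREF → pivots at {ΔT,m} ⇒ r = 2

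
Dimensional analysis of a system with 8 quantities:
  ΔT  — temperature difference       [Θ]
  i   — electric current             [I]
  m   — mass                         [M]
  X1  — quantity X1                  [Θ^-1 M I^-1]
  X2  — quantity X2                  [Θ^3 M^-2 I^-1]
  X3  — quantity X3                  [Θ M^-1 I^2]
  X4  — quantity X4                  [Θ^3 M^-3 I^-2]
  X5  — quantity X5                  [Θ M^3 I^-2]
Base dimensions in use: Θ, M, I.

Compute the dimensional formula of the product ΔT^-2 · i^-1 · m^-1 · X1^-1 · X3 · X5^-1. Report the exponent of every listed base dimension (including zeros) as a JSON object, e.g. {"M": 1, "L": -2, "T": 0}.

Write exponents as rows Θ,M,I / cols ΔT,i,m,X1,X2,X3,X4,X5:
  Θ: [ 1  0  0 -1  3  1  3  1]
  M: [ 0  0  1  1 -2 -1 -3  3]
  I: [ 0  1  0 -1 -1  2 -2 -2]
  [Θ]: (-2)·1+(-1)·0+(-1)·0+(-1)·-1+(1)·1+(-1)·1 = -1
  [M]: (-2)·0+(-1)·0+(-1)·1+(-1)·1+(1)·-1+(-1)·3 = -6
  [I]: (-2)·0+(-1)·1+(-1)·0+(-1)·-1+(1)·2+(-1)·-2 = 4
⇒ Θ^-1 M^-6 I^4

{"Θ": -1, "M": -6, "I": 4}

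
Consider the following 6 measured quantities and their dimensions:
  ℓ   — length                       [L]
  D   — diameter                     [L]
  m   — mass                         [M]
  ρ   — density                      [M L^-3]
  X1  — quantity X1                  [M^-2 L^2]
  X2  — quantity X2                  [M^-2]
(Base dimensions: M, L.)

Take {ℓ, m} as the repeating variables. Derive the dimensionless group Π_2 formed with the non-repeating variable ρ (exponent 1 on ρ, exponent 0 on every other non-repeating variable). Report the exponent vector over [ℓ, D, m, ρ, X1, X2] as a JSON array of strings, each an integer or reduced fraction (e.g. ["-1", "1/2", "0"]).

Write exponents as rows M,L / cols ℓ,D,m,ρ,X1,X2:
  M: [ 0  0  1  1 -2 -2]
  L: [ 1  1  0 -3  2  0]
Echelon form has 2 nonzero rows (pivots: ℓ,m)
Pivot set = {ℓ,m}, free = {D,ρ,X1,X2}
RREF:
  r0: [   1    1    0   -3    2    0]
  r1: [   0    0    1    1   -2   -2]
Fix exponent of ρ at 1, D at 0, X1 at 0, X2 at 0; solve each RREF row for its pivot's exponent:
  r0: exp(ℓ) + (-3)·1 = 0 ⇒ exp(ℓ) = 3
  r1: exp(m) + (1)·1 = 0 ⇒ exp(m) = -1
Π_2 = ℓ^3 · m^-1 · ρ

["3", "0", "-1", "1", "0", "0"]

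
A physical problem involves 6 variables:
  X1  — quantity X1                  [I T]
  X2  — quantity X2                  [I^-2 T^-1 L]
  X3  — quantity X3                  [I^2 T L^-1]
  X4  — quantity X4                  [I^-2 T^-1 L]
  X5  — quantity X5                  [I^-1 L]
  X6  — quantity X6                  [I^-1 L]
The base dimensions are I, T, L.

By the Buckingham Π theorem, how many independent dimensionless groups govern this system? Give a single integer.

Exponent matrix [I,T,L] × [X1,X2,X3,X4,X5,X6]:
  I: [ 1 -2  2 -2 -1 -1]
  T: [ 1 -1  1 -1  0  0]
  L: [ 0  1 -1  1  1  1]
RREF → pivots at {X1,X2} ⇒ r = 2
Π count = n − r = 6 − 2 = 4

4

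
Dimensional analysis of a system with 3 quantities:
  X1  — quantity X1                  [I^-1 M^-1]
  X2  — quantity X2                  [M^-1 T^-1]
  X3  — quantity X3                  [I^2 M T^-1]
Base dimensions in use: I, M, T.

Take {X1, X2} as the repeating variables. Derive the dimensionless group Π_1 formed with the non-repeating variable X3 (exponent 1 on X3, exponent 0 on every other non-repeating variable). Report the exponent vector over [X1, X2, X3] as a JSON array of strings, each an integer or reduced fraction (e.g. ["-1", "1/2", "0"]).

Write exponents as rows I,M,T / cols X1,X2,X3:
  I: [-1  0  2]
  M: [-1 -1  1]
  T: [ 0 -1 -1]
Row reduction gives pivot columns X1,X2; rank = 2
Pivot set = {X1,X2}, free = {X3}
RREF:
  r0: [   1    0   -2]
  r1: [   0    1    1]
  r2: [   0    0    0]
Fix exponent of X3 at 1; solve each RREF row for its pivot's exponent:
  r0: exp(X1) + (-2)·1 = 0 ⇒ exp(X1) = 2
  r1: exp(X2) + (1)·1 = 0 ⇒ exp(X2) = -1
Π_1 = X1^2 · X2^-1 · X3

["2", "-1", "1"]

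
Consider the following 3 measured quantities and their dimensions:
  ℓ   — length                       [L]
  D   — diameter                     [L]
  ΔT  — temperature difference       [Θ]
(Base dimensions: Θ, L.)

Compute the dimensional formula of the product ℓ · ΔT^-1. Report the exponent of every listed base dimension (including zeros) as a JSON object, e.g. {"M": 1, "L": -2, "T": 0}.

Exponent matrix [Θ,L] × [ℓ,D,ΔT]:
  Θ: [ 0  0  1]
  L: [ 1  1  0]
  [Θ]: (1)·0+(-1)·1 = -1
  [L]: (1)·1+(-1)·0 = 1
⇒ Θ^-1 L

{"Θ": -1, "L": 1}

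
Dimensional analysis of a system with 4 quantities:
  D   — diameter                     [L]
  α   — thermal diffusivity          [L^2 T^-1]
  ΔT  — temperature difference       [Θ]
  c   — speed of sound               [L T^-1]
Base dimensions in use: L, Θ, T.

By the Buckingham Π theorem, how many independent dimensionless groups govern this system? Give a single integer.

Write exponents as rows L,Θ,T / cols D,α,ΔT,c:
  L: [ 1  2  0  1]
  Θ: [ 0  0  1  0]
  T: [ 0 -1  0 -1]
Row reduction gives pivot columns D,α,ΔT; rank = 3
4 vars − rank 3 = 1 Π group

1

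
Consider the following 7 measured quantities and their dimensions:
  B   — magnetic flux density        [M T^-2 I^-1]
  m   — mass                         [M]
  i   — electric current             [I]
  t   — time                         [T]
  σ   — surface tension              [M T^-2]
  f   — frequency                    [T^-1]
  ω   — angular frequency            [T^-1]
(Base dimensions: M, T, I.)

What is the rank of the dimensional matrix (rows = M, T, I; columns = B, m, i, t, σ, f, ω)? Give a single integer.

3

Dimensional matrix (M×T×I by B×m×i×t×σ×f×ω):
  M: [ 1  1  0  0  1  0  0]
  T: [-2  0  0  1 -2 -1 -1]
  I: [-1  0  1  0  0  0  0]
Echelon form has 3 nonzero rows (pivots: B,m,i)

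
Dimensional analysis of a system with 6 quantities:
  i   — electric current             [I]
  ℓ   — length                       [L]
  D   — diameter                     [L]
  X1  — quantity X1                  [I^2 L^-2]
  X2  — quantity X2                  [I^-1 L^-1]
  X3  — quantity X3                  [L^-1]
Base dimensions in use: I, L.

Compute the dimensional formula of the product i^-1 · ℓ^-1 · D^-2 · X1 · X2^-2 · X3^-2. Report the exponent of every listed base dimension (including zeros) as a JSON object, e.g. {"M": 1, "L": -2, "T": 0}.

{"I": 3, "L": -1}

Exponent matrix [I,L] × [i,ℓ,D,X1,X2,X3]:
  I: [ 1  0  0  2 -1  0]
  L: [ 0  1  1 -2 -1 -1]
  [I]: (-1)·1+(-1)·0+(-2)·0+(1)·2+(-2)·-1+(-2)·0 = 3
  [L]: (-1)·0+(-1)·1+(-2)·1+(1)·-2+(-2)·-1+(-2)·-1 = -1
⇒ I^3 L^-1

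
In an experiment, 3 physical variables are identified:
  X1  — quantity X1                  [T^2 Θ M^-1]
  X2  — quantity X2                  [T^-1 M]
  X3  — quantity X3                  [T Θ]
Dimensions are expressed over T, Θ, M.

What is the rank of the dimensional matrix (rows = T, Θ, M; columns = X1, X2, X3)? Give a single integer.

Exponent matrix [T,Θ,M] × [X1,X2,X3]:
  T: [ 2 -1  1]
  Θ: [ 1  0  1]
  M: [-1  1  0]
Echelon form has 2 nonzero rows (pivots: X1,X2)

2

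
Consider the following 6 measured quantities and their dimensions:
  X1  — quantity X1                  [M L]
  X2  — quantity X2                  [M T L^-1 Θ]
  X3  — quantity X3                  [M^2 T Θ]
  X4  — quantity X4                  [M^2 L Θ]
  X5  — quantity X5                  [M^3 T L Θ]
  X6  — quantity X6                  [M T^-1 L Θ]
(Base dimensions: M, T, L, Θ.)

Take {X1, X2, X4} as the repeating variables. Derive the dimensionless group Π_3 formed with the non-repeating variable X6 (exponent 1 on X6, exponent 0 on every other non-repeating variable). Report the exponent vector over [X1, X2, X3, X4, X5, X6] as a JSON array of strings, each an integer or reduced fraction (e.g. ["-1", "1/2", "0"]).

Write exponents as rows M,T,L,Θ / cols X1,X2,X3,X4,X5,X6:
  M: [ 1  1  2  2  3  1]
  T: [ 0  1  1  0  1 -1]
  L: [ 1 -1  0  1  1  1]
  Θ: [ 0  1  1  1  1  1]
RREF → pivots at {X1,X2,X4} ⇒ r = 3
Pivot set = {X1,X2,X4}, free = {X3,X5,X6}
RREF:
  r0: [   1    0    1    0    2   -2]
  r1: [   0    1    1    0    1   -1]
  r2: [   0    0    0    1    0    2]
  r3: [   0    0    0    0    0    0]
Fix exponent of X6 at 1, X3 at 0, X5 at 0; solve each RREF row for its pivot's exponent:
  r0: exp(X1) + (-2)·1 = 0 ⇒ exp(X1) = 2
  r1: exp(X2) + (-1)·1 = 0 ⇒ exp(X2) = 1
  r2: exp(X4) + (2)·1 = 0 ⇒ exp(X4) = -2
Π_3 = X1^2 · X2 · X4^-2 · X6

["2", "1", "0", "-2", "0", "1"]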